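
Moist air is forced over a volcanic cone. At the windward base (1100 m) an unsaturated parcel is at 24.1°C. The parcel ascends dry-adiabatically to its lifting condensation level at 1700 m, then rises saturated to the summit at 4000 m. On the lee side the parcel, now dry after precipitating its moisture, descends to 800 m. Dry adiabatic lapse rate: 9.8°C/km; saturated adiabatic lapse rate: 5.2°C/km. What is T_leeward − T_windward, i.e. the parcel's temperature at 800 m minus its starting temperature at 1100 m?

+13.52°C

From 1100 m to 1700 m (dry): cools by 9.8 × 0.6 = 5.88°C, giving 18.22°C.
From 1700 m to 4000 m (saturated): cools by 5.2 × 2.3 = 11.96°C, giving 6.26°C.
From 4000 m to 800 m (dry descent): warms by 9.8 × 3.2 = 31.36°C, giving 37.62°C.
Net change vs windward start: 37.62 − 24.1 = +13.52°C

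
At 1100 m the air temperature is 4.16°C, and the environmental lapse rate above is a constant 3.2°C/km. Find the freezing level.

Height above start = (4.16 − 0) / 3.2 = 1.3 km
Altitude = 1100 m + 1300 m = 2400 m

2400 m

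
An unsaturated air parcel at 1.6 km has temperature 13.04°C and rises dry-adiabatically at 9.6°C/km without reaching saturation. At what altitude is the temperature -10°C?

4 km

Height above start = (13.04 − (-10)) / 9.6 = 2.4 km
Altitude = 1600 m + 2400 m = 4000 m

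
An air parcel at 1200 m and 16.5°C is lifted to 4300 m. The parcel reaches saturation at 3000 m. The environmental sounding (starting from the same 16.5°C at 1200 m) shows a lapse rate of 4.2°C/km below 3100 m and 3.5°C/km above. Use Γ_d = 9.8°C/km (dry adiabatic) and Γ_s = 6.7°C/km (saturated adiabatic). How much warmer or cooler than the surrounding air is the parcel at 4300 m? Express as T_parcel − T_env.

Parcel:
  1200 → 3000 m (dry, 9.8°C/km): ΔT = -9.8 × 1.8 = -17.64°C → T = -1.14°C
  3000 → 4300 m (saturated, 6.7°C/km): ΔT = -6.7 × 1.3 = -8.71°C → T = -9.85°C
Environment:
  1200 → 3100 m (environment, lower layer, 4.2°C/km): ΔT = -4.2 × 1.9 = -7.98°C → T = 8.52°C
  3100 → 4300 m (environment, upper layer, 3.5°C/km): ΔT = -3.5 × 1.2 = -4.2°C → T = 4.32°C
T_parcel − T_env = -9.85 − 4.32 = -14.17°C

-14.17°C (parcel cooler than environment)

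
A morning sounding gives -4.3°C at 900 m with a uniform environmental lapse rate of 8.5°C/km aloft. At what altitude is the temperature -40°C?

5100 m

Height above start = (-4.3 − (-40)) / 8.5 = 4.2 km
Altitude = 900 m + 4200 m = 5100 m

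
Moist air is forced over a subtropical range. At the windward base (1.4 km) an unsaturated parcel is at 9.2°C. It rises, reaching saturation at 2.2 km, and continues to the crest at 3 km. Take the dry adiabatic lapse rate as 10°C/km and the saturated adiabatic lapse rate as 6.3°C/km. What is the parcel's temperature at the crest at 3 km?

-3.84°C

1400 → 2200 m (dry, 10°C/km): ΔT = -10 × 0.8 = -8°C → T = 1.2°C
2200 → 3000 m (saturated, 6.3°C/km): ΔT = -6.3 × 0.8 = -5.04°C → T = -3.84°C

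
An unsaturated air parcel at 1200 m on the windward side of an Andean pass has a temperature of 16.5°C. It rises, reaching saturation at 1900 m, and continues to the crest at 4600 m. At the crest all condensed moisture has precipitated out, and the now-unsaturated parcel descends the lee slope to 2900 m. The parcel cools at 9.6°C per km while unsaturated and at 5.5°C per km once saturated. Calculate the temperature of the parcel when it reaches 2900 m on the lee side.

11.25°C

Dry to 1900 m: -9.6 × 0.7 km = -6.72°C, so T = 9.78°C.
Saturated to 4600 m: -5.5 × 2.7 km = -14.85°C, so T = -5.07°C.
Dry descent to 2900 m: +9.6 × 1.7 km = +16.32°C, so T = 11.25°C.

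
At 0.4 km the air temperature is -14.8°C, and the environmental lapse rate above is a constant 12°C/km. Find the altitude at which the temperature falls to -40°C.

Height above start = (-14.8 − (-40)) / 12 = 2.1 km
Altitude = 400 m + 2100 m = 2500 m

2.5 km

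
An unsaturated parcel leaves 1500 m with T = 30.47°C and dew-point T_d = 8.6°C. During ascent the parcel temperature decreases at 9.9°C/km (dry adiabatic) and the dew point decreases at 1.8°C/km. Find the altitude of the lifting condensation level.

T and T_d converge at 9.9 − 1.8 = 8.1°C per km
Height above start = (30.47 − 8.6) / 8.1 = 2.7 km
LCL altitude = 1500 m + 2700 m = 4200 m

4200 m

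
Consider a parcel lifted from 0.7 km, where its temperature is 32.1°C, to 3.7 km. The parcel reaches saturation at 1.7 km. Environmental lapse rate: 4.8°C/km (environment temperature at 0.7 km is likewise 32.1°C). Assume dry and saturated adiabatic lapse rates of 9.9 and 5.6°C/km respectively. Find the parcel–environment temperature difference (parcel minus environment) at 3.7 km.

Parcel:
  700–1700 m, dry: Δz = 1 km ⇒ ΔT = -9.9°C; T = 22.2°C
  1700–3700 m, saturated: Δz = 2 km ⇒ ΔT = -11.2°C; T = 11°C
Environment:
  700–3700 m, environment: Δz = 3 km ⇒ ΔT = -14.4°C; T = 17.7°C
T_parcel − T_env = 11 − 17.7 = -6.7°C

-6.7°C (parcel cooler than environment)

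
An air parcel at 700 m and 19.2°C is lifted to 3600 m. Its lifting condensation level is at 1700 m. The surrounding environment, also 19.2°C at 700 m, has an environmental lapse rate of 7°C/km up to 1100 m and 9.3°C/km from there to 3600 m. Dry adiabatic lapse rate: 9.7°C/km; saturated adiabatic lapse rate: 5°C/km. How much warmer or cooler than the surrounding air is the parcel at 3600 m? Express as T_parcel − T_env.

+6.85°C (parcel warmer than environment)

Parcel:
  Dry to 1700 m: -9.7 × 1 km = -9.7°C, so T = 9.5°C.
  Saturated to 3600 m: -5 × 1.9 km = -9.5°C, so T = 0°C.
Environment:
  Environment, lower layer to 1100 m: -7 × 0.4 km = -2.8°C, so T = 16.4°C.
  Environment, upper layer to 3600 m: -9.3 × 2.5 km = -23.25°C, so T = -6.85°C.
T_parcel − T_env = 0 − (-6.85) = +6.85°C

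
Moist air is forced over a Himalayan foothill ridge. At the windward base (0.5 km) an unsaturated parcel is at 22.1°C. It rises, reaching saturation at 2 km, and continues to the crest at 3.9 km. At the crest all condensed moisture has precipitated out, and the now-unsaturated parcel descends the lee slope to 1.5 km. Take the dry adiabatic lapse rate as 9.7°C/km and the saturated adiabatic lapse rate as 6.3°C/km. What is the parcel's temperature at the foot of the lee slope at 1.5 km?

18.86°C

From 500 m to 2000 m (dry): cools by 9.7 × 1.5 = 14.55°C, giving 7.55°C.
From 2000 m to 3900 m (saturated): cools by 6.3 × 1.9 = 11.97°C, giving -4.42°C.
From 3900 m to 1500 m (dry descent): warms by 9.7 × 2.4 = 23.28°C, giving 18.86°C.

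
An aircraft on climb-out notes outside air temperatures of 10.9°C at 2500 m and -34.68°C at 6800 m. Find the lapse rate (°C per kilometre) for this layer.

10.6°C/km

Γ = −ΔT/Δz = (10.9 − (-34.68)) / (6800 − 2500) m
  = 45.58°C / 4.3 km = 10.6°C/km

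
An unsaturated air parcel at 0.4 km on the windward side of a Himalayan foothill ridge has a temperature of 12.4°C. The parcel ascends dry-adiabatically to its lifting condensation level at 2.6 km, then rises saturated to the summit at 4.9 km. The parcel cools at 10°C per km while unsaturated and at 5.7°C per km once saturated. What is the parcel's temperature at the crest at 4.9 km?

From 400 m to 2600 m (dry): cools by 10 × 2.2 = 22°C, giving -9.6°C.
From 2600 m to 4900 m (saturated): cools by 5.7 × 2.3 = 13.11°C, giving -22.71°C.

-22.71°C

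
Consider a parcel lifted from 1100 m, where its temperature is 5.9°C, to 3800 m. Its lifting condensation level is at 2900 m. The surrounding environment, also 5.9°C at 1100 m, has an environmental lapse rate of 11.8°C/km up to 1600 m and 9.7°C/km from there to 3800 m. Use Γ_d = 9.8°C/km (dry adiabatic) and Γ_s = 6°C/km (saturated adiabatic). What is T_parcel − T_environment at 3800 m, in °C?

Parcel:
  Dry to 2900 m: -9.8 × 1.8 km = -17.64°C, so T = -11.74°C.
  Saturated to 3800 m: -6 × 0.9 km = -5.4°C, so T = -17.14°C.
Environment:
  Environment, lower layer to 1600 m: -11.8 × 0.5 km = -5.9°C, so T = 0°C.
  Environment, upper layer to 3800 m: -9.7 × 2.2 km = -21.34°C, so T = -21.34°C.
T_parcel − T_env = -17.14 − (-21.34) = +4.2°C

+4.2°C (parcel warmer than environment)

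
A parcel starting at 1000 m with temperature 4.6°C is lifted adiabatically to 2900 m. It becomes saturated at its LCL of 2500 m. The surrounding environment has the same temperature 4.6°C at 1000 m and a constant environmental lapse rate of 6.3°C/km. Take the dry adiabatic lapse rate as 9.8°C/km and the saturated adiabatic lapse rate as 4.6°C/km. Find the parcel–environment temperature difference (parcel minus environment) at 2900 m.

-4.57°C (parcel cooler than environment)

Parcel:
  From 1000 m to 2500 m (dry): cools by 9.8 × 1.5 = 14.7°C, giving -10.1°C.
  From 2500 m to 2900 m (saturated): cools by 4.6 × 0.4 = 1.84°C, giving -11.94°C.
Environment:
  From 1000 m to 2900 m (environment): cools by 6.3 × 1.9 = 11.97°C, giving -7.37°C.
T_parcel − T_env = -11.94 − (-7.37) = -4.57°C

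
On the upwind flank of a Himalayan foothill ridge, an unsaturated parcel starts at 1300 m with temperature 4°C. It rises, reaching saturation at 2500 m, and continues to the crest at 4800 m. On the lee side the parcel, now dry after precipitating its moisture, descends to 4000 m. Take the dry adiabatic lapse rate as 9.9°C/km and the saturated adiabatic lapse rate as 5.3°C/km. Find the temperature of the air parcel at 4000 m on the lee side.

-12.15°C

1300 → 2500 m (dry, 9.9°C/km): ΔT = -9.9 × 1.2 = -11.88°C → T = -7.88°C
2500 → 4800 m (saturated, 5.3°C/km): ΔT = -5.3 × 2.3 = -12.19°C → T = -20.07°C
4800 → 4000 m (dry descent, 9.9°C/km): ΔT = +9.9 × 0.8 = +7.92°C → T = -12.15°C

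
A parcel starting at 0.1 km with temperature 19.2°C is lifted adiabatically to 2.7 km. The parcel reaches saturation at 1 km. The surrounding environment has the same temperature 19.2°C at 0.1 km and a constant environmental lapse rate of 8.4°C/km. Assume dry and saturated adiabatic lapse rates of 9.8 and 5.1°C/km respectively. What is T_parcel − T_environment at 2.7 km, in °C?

Parcel:
  100–1000 m, dry: Δz = 0.9 km ⇒ ΔT = -8.82°C; T = 10.38°C
  1000–2700 m, saturated: Δz = 1.7 km ⇒ ΔT = -8.67°C; T = 1.71°C
Environment:
  100–2700 m, environment: Δz = 2.6 km ⇒ ΔT = -21.84°C; T = -2.64°C
T_parcel − T_env = 1.71 − (-2.64) = +4.35°C

+4.35°C (parcel warmer than environment)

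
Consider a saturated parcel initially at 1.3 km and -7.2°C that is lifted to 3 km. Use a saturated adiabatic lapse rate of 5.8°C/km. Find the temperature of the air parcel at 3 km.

1300–3000 m, saturated adiabatic: Δz = 1.7 km ⇒ ΔT = -9.86°C; T = -17.06°C

-17.06°C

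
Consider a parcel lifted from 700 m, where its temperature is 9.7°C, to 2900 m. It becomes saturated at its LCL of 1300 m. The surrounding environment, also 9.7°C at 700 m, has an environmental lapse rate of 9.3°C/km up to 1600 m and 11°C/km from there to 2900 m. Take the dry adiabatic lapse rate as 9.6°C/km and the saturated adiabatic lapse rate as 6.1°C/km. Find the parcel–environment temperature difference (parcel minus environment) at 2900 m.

Parcel:
  700 → 1300 m (dry, 9.6°C/km): ΔT = -9.6 × 0.6 = -5.76°C → T = 3.94°C
  1300 → 2900 m (saturated, 6.1°C/km): ΔT = -6.1 × 1.6 = -9.76°C → T = -5.82°C
Environment:
  700 → 1600 m (environment, lower layer, 9.3°C/km): ΔT = -9.3 × 0.9 = -8.37°C → T = 1.33°C
  1600 → 2900 m (environment, upper layer, 11°C/km): ΔT = -11 × 1.3 = -14.3°C → T = -12.97°C
T_parcel − T_env = -5.82 − (-12.97) = +7.15°C

+7.15°C (parcel warmer than environment)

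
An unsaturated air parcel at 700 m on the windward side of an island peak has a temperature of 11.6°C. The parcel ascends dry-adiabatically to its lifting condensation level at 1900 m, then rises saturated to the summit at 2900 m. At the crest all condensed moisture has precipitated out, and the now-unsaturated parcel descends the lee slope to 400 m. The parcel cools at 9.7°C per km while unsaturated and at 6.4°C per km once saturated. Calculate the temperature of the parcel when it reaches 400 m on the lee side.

17.81°C

700–1900 m, dry: Δz = 1.2 km ⇒ ΔT = -11.64°C; T = -0.04°C
1900–2900 m, saturated: Δz = 1 km ⇒ ΔT = -6.4°C; T = -6.44°C
2900–400 m, dry descent: Δz = 2.5 km ⇒ ΔT = +24.25°C; T = 17.81°C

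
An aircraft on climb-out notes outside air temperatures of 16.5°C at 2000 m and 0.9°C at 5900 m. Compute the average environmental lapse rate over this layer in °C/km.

Γ = −ΔT/Δz = (16.5 − 0.9) / (5900 − 2000) m
  = 15.6°C / 3.9 km = 4°C/km

4°C/km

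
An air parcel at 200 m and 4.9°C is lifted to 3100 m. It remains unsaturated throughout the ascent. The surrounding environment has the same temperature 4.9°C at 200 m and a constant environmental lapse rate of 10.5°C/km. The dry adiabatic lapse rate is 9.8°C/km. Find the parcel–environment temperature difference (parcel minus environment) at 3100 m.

+2.03°C (parcel warmer than environment)

Parcel:
  200 → 3100 m (dry, 9.8°C/km): ΔT = -9.8 × 2.9 = -28.42°C → T = -23.52°C
Environment:
  200 → 3100 m (environment, 10.5°C/km): ΔT = -10.5 × 2.9 = -30.45°C → T = -25.55°C
T_parcel − T_env = -23.52 − (-25.55) = +2.03°C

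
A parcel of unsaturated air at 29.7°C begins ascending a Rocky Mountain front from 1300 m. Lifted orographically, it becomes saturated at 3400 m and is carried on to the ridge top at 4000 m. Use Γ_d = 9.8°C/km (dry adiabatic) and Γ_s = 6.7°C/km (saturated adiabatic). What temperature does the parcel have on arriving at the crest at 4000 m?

5.1°C

1300–3400 m, dry: Δz = 2.1 km ⇒ ΔT = -20.58°C; T = 9.12°C
3400–4000 m, saturated: Δz = 0.6 km ⇒ ΔT = -4.02°C; T = 5.1°C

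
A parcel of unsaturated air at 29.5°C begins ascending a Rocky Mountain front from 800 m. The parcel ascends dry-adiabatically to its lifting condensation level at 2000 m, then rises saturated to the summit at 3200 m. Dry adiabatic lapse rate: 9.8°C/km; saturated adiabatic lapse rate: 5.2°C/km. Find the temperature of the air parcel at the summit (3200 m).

11.5°C

800–2000 m, dry: Δz = 1.2 km ⇒ ΔT = -11.76°C; T = 17.74°C
2000–3200 m, saturated: Δz = 1.2 km ⇒ ΔT = -6.24°C; T = 11.5°C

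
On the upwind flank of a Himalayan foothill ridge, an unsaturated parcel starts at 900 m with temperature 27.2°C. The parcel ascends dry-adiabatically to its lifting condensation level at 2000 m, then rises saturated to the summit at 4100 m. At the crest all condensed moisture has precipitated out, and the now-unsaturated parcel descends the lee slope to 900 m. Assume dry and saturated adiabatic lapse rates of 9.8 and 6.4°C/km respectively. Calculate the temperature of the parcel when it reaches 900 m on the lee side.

34.34°C

From 900 m to 2000 m (dry): cools by 9.8 × 1.1 = 10.78°C, giving 16.42°C.
From 2000 m to 4100 m (saturated): cools by 6.4 × 2.1 = 13.44°C, giving 2.98°C.
From 4100 m to 900 m (dry descent): warms by 9.8 × 3.2 = 31.36°C, giving 34.34°C.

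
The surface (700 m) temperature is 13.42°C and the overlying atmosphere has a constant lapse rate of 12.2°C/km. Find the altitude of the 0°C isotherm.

1800 m

Height above start = (13.42 − 0) / 12.2 = 1.1 km
Altitude = 700 m + 1100 m = 1800 m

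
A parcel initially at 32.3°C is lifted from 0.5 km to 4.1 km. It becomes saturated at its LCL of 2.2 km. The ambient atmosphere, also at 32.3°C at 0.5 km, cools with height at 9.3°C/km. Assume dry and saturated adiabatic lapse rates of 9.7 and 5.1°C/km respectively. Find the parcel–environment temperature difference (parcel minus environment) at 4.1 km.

+7.3°C (parcel warmer than environment)

Parcel:
  From 500 m to 2200 m (dry): cools by 9.7 × 1.7 = 16.49°C, giving 15.81°C.
  From 2200 m to 4100 m (saturated): cools by 5.1 × 1.9 = 9.69°C, giving 6.12°C.
Environment:
  From 500 m to 4100 m (environment): cools by 9.3 × 3.6 = 33.48°C, giving -1.18°C.
T_parcel − T_env = 6.12 − (-1.18) = +7.3°C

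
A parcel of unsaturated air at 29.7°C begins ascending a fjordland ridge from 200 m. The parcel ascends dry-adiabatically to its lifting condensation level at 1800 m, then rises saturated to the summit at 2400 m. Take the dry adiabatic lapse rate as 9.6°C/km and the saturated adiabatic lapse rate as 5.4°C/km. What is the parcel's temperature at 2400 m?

11.1°C

200–1800 m, dry: Δz = 1.6 km ⇒ ΔT = -15.36°C; T = 14.34°C
1800–2400 m, saturated: Δz = 0.6 km ⇒ ΔT = -3.24°C; T = 11.1°C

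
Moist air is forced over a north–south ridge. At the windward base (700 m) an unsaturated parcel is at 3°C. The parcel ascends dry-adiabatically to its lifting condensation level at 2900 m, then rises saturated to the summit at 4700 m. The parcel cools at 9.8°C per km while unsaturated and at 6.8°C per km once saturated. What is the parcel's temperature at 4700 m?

-30.8°C

700 → 2900 m (dry, 9.8°C/km): ΔT = -9.8 × 2.2 = -21.56°C → T = -18.56°C
2900 → 4700 m (saturated, 6.8°C/km): ΔT = -6.8 × 1.8 = -12.24°C → T = -30.8°C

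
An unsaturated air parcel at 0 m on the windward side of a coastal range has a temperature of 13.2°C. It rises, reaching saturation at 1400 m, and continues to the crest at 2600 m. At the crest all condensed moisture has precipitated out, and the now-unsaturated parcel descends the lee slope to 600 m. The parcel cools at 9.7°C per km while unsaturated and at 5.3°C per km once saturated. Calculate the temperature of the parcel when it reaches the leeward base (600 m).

12.66°C

Dry to 1400 m: -9.7 × 1.4 km = -13.58°C, so T = -0.38°C.
Saturated to 2600 m: -5.3 × 1.2 km = -6.36°C, so T = -6.74°C.
Dry descent to 600 m: +9.7 × 2 km = +19.4°C, so T = 12.66°C.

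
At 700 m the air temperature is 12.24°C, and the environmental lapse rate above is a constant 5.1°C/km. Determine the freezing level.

Height above start = (12.24 − 0) / 5.1 = 2.4 km
Altitude = 700 m + 2400 m = 3100 m

3100 m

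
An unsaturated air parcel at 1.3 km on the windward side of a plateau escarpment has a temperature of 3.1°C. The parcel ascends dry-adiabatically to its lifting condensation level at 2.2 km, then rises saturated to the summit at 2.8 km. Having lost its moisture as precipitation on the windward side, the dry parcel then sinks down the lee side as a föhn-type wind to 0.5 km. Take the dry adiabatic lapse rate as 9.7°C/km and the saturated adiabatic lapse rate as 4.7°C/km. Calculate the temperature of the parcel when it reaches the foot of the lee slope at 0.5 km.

13.86°C

Dry to 2200 m: -9.7 × 0.9 km = -8.73°C, so T = -5.63°C.
Saturated to 2800 m: -4.7 × 0.6 km = -2.82°C, so T = -8.45°C.
Dry descent to 500 m: +9.7 × 2.3 km = +22.31°C, so T = 13.86°C.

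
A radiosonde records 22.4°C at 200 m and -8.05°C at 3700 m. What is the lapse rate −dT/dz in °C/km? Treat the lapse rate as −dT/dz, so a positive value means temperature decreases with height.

Γ = −ΔT/Δz = (22.4 − (-8.05)) / (3700 − 200) m
  = 30.45°C / 3.5 km = 8.7°C/km

8.7°C/km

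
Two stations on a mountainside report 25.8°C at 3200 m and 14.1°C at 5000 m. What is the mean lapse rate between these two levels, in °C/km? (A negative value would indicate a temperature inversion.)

6.5°C/km

Γ = −ΔT/Δz = (25.8 − 14.1) / (5000 − 3200) m
  = 11.7°C / 1.8 km = 6.5°C/km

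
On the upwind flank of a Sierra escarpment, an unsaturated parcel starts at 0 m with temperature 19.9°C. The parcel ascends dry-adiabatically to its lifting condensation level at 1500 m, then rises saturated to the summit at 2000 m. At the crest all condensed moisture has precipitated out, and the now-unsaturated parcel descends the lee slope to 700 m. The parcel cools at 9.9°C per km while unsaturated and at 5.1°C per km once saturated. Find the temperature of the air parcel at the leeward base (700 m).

0–1500 m, dry: Δz = 1.5 km ⇒ ΔT = -14.85°C; T = 5.05°C
1500–2000 m, saturated: Δz = 0.5 km ⇒ ΔT = -2.55°C; T = 2.5°C
2000–700 m, dry descent: Δz = 1.3 km ⇒ ΔT = +12.87°C; T = 15.37°C

15.37°C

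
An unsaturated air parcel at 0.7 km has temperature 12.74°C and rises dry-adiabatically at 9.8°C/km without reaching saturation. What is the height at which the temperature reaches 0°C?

2 km

Height above start = (12.74 − 0) / 9.8 = 1.3 km
Altitude = 700 m + 1300 m = 2000 m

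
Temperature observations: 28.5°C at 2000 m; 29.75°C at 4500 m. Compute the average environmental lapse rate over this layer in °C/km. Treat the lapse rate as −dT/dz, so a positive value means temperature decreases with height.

Γ = −ΔT/Δz = (28.5 − 29.75) / (4500 − 2000) m
  = -1.25°C / 2.5 km = -0.5°C/km

-0.5°C/km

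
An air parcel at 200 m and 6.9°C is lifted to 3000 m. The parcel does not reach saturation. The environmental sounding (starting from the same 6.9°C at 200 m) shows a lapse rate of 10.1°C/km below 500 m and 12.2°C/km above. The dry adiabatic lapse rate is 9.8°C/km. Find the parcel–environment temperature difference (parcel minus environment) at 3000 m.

Parcel:
  200–3000 m, dry: Δz = 2.8 km ⇒ ΔT = -27.44°C; T = -20.54°C
Environment:
  200–500 m, environment, lower layer: Δz = 0.3 km ⇒ ΔT = -3.03°C; T = 3.87°C
  500–3000 m, environment, upper layer: Δz = 2.5 km ⇒ ΔT = -30.5°C; T = -26.63°C
T_parcel − T_env = -20.54 − (-26.63) = +6.09°C

+6.09°C (parcel warmer than environment)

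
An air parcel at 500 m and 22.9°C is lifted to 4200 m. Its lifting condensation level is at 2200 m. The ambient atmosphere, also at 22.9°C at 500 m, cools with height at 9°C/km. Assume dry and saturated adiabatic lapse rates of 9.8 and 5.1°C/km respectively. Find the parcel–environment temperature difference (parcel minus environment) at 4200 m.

+6.44°C (parcel warmer than environment)

Parcel:
  500 → 2200 m (dry, 9.8°C/km): ΔT = -9.8 × 1.7 = -16.66°C → T = 6.24°C
  2200 → 4200 m (saturated, 5.1°C/km): ΔT = -5.1 × 2 = -10.2°C → T = -3.96°C
Environment:
  500 → 4200 m (environment, 9°C/km): ΔT = -9 × 3.7 = -33.3°C → T = -10.4°C
T_parcel − T_env = -3.96 − (-10.4) = +6.44°C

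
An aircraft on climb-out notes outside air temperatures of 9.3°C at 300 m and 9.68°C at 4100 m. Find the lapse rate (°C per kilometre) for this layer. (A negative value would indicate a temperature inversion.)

Γ = −ΔT/Δz = (9.3 − 9.68) / (4100 − 300) m
  = -0.38°C / 3.8 km = -0.1°C/km

-0.1°C/km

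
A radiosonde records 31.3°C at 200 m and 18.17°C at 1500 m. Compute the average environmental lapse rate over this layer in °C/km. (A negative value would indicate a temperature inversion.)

Γ = −ΔT/Δz = (31.3 − 18.17) / (1500 − 200) m
  = 13.13°C / 1.3 km = 10.1°C/km

10.1°C/km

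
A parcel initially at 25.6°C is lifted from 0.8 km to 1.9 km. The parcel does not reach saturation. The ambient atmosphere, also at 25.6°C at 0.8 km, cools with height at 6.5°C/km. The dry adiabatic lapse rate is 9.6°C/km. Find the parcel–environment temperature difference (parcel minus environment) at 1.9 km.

Parcel:
  From 800 m to 1900 m (dry): cools by 9.6 × 1.1 = 10.56°C, giving 15.04°C.
Environment:
  From 800 m to 1900 m (environment): cools by 6.5 × 1.1 = 7.15°C, giving 18.45°C.
T_parcel − T_env = 15.04 − 18.45 = -3.41°C

-3.41°C (parcel cooler than environment)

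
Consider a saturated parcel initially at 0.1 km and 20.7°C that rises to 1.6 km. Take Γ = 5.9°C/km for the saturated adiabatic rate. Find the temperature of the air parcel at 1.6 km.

11.85°C

100–1600 m, saturated adiabatic: Δz = 1.5 km ⇒ ΔT = -8.85°C; T = 11.85°C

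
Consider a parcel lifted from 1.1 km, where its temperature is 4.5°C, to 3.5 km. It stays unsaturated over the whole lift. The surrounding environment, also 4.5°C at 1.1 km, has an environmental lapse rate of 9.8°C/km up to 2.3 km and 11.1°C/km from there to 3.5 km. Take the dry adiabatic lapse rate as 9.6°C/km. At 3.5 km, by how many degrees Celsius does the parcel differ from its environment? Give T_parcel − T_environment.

+2.04°C (parcel warmer than environment)

Parcel:
  1100 → 3500 m (dry, 9.6°C/km): ΔT = -9.6 × 2.4 = -23.04°C → T = -18.54°C
Environment:
  1100 → 2300 m (environment, lower layer, 9.8°C/km): ΔT = -9.8 × 1.2 = -11.76°C → T = -7.26°C
  2300 → 3500 m (environment, upper layer, 11.1°C/km): ΔT = -11.1 × 1.2 = -13.32°C → T = -20.58°C
T_parcel − T_env = -18.54 − (-20.58) = +2.04°C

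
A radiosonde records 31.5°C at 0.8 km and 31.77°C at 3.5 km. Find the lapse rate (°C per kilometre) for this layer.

Γ = −ΔT/Δz = (31.5 − 31.77) / (3500 − 800) m
  = -0.27°C / 2.7 km = -0.1°C/km

-0.1°C/km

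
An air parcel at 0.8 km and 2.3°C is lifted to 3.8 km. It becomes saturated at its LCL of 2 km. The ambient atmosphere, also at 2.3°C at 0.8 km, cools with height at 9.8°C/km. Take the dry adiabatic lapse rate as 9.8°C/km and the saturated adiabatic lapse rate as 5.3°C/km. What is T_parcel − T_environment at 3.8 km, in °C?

Parcel:
  800–2000 m, dry: Δz = 1.2 km ⇒ ΔT = -11.76°C; T = -9.46°C
  2000–3800 m, saturated: Δz = 1.8 km ⇒ ΔT = -9.54°C; T = -19°C
Environment:
  800–3800 m, environment: Δz = 3 km ⇒ ΔT = -29.4°C; T = -27.1°C
T_parcel − T_env = -19 − (-27.1) = +8.1°C

+8.1°C (parcel warmer than environment)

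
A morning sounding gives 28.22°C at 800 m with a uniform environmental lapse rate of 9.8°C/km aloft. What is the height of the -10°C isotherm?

4700 m

Height above start = (28.22 − (-10)) / 9.8 = 3.9 km
Altitude = 800 m + 3900 m = 4700 m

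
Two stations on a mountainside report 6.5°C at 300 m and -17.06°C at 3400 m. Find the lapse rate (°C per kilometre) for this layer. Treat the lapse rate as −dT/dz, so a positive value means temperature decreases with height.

7.6°C/km

Γ = −ΔT/Δz = (6.5 − (-17.06)) / (3400 − 300) m
  = 23.56°C / 3.1 km = 7.6°C/km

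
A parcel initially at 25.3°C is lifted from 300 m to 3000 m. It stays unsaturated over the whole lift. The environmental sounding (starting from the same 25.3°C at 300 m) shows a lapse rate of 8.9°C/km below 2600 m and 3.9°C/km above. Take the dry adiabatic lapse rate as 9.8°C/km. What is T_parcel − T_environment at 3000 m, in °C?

Parcel:
  300 → 3000 m (dry, 9.8°C/km): ΔT = -9.8 × 2.7 = -26.46°C → T = -1.16°C
Environment:
  300 → 2600 m (environment, lower layer, 8.9°C/km): ΔT = -8.9 × 2.3 = -20.47°C → T = 4.83°C
  2600 → 3000 m (environment, upper layer, 3.9°C/km): ΔT = -3.9 × 0.4 = -1.56°C → T = 3.27°C
T_parcel − T_env = -1.16 − 3.27 = -4.43°C

-4.43°C (parcel cooler than environment)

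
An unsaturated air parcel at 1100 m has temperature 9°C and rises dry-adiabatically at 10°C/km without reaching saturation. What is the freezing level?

Height above start = (9 − 0) / 10 = 0.9 km
Altitude = 1100 m + 900 m = 2000 m

2000 m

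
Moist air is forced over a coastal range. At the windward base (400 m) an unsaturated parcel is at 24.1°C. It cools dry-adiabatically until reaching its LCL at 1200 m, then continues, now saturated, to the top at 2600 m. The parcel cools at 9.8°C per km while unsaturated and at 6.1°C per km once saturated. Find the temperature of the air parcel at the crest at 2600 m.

400–1200 m, dry: Δz = 0.8 km ⇒ ΔT = -7.84°C; T = 16.26°C
1200–2600 m, saturated: Δz = 1.4 km ⇒ ΔT = -8.54°C; T = 7.72°C

7.72°C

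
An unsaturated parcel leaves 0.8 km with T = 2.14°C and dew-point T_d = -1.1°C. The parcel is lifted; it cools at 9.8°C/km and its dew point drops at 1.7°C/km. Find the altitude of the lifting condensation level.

1.2 km

T and T_d converge at 9.8 − 1.7 = 8.1°C per km
Height above start = (2.14 − (-1.1)) / 8.1 = 0.4 km
LCL altitude = 800 m + 400 m = 1200 m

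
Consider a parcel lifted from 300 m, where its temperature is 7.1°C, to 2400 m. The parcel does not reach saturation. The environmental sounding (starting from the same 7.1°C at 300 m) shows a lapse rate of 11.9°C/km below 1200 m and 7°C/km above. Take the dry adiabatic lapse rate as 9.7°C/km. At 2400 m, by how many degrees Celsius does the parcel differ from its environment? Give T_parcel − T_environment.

-1.26°C (parcel cooler than environment)

Parcel:
  From 300 m to 2400 m (dry): cools by 9.7 × 2.1 = 20.37°C, giving -13.27°C.
Environment:
  From 300 m to 1200 m (environment, lower layer): cools by 11.9 × 0.9 = 10.71°C, giving -3.61°C.
  From 1200 m to 2400 m (environment, upper layer): cools by 7 × 1.2 = 8.4°C, giving -12.01°C.
T_parcel − T_env = -13.27 − (-12.01) = -1.26°C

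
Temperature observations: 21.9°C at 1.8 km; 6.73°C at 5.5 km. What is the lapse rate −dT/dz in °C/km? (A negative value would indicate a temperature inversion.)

Γ = −ΔT/Δz = (21.9 − 6.73) / (5500 − 1800) m
  = 15.17°C / 3.7 km = 4.1°C/km

4.1°C/km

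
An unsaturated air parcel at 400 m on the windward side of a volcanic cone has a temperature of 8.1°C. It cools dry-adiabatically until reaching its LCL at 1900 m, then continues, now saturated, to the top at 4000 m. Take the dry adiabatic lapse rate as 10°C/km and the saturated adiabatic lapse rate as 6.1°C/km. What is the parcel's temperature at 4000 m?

-19.71°C

400 → 1900 m (dry, 10°C/km): ΔT = -10 × 1.5 = -15°C → T = -6.9°C
1900 → 4000 m (saturated, 6.1°C/km): ΔT = -6.1 × 2.1 = -12.81°C → T = -19.71°C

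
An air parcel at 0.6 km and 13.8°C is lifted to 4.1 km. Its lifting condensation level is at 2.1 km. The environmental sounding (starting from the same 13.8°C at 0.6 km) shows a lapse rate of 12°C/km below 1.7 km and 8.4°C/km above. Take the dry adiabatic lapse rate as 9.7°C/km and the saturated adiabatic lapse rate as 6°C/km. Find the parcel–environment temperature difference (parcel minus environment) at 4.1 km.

Parcel:
  Dry to 2100 m: -9.7 × 1.5 km = -14.55°C, so T = -0.75°C.
  Saturated to 4100 m: -6 × 2 km = -12°C, so T = -12.75°C.
Environment:
  Environment, lower layer to 1700 m: -12 × 1.1 km = -13.2°C, so T = 0.6°C.
  Environment, upper layer to 4100 m: -8.4 × 2.4 km = -20.16°C, so T = -19.56°C.
T_parcel − T_env = -12.75 − (-19.56) = +6.81°C

+6.81°C (parcel warmer than environment)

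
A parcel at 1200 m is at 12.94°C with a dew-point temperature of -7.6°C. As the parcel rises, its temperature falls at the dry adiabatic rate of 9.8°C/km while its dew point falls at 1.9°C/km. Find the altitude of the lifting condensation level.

3800 m

T and T_d converge at 9.8 − 1.9 = 7.9°C per km
Height above start = (12.94 − (-7.6)) / 7.9 = 2.6 km
LCL altitude = 1200 m + 2600 m = 3800 m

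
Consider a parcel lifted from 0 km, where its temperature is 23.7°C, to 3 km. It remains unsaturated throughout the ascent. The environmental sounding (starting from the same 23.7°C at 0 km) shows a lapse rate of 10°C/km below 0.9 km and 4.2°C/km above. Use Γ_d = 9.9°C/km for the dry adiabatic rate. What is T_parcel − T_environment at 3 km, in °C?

-11.88°C (parcel cooler than environment)

Parcel:
  0 → 3000 m (dry, 9.9°C/km): ΔT = -9.9 × 3 = -29.7°C → T = -6°C
Environment:
  0 → 900 m (environment, lower layer, 10°C/km): ΔT = -10 × 0.9 = -9°C → T = 14.7°C
  900 → 3000 m (environment, upper layer, 4.2°C/km): ΔT = -4.2 × 2.1 = -8.82°C → T = 5.88°C
T_parcel − T_env = -6 − 5.88 = -11.88°C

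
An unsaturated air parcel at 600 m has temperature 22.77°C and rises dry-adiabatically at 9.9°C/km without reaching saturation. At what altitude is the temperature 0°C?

Height above start = (22.77 − 0) / 9.9 = 2.3 km
Altitude = 600 m + 2300 m = 2900 m

2900 m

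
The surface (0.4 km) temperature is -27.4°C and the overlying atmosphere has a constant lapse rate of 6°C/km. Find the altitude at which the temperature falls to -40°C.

Height above start = (-27.4 − (-40)) / 6 = 2.1 km
Altitude = 400 m + 2100 m = 2500 m

2.5 km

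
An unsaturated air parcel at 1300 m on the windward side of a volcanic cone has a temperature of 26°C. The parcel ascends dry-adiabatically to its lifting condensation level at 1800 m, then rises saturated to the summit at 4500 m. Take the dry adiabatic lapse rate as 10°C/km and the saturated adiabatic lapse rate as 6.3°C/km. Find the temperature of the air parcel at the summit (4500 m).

3.99°C

From 1300 m to 1800 m (dry): cools by 10 × 0.5 = 5°C, giving 21°C.
From 1800 m to 4500 m (saturated): cools by 6.3 × 2.7 = 17.01°C, giving 3.99°C.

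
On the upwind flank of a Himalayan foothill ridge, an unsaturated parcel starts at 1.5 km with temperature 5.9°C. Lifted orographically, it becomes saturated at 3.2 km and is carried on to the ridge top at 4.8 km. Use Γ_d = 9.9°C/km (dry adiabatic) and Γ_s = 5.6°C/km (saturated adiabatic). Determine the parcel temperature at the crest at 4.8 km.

-19.89°C

1500–3200 m, dry: Δz = 1.7 km ⇒ ΔT = -16.83°C; T = -10.93°C
3200–4800 m, saturated: Δz = 1.6 km ⇒ ΔT = -8.96°C; T = -19.89°C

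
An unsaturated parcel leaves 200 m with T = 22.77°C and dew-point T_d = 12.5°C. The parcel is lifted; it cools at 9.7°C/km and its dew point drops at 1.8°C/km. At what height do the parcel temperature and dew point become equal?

T and T_d converge at 9.7 − 1.8 = 7.9°C per km
Height above start = (22.77 − 12.5) / 7.9 = 1.3 km
LCL altitude = 200 m + 1300 m = 1500 m

1500 m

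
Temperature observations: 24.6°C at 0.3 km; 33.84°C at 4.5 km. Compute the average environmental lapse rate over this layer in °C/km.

-2.2°C/km

Γ = −ΔT/Δz = (24.6 − 33.84) / (4500 − 300) m
  = -9.24°C / 4.2 km = -2.2°C/km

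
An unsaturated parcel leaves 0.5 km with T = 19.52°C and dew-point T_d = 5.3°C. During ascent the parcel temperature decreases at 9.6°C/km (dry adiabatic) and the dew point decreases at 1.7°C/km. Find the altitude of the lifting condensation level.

2.3 km

T and T_d converge at 9.6 − 1.7 = 7.9°C per km
Height above start = (19.52 − 5.3) / 7.9 = 1.8 km
LCL altitude = 500 m + 1800 m = 2300 m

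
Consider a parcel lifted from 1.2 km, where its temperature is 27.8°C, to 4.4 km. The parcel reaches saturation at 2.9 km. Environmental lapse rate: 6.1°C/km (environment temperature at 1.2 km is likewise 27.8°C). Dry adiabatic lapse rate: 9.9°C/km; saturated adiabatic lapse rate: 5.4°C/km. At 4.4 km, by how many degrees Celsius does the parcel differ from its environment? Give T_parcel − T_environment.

-5.41°C (parcel cooler than environment)

Parcel:
  1200–2900 m, dry: Δz = 1.7 km ⇒ ΔT = -16.83°C; T = 10.97°C
  2900–4400 m, saturated: Δz = 1.5 km ⇒ ΔT = -8.1°C; T = 2.87°C
Environment:
  1200–4400 m, environment: Δz = 3.2 km ⇒ ΔT = -19.52°C; T = 8.28°C
T_parcel − T_env = 2.87 − 8.28 = -5.41°C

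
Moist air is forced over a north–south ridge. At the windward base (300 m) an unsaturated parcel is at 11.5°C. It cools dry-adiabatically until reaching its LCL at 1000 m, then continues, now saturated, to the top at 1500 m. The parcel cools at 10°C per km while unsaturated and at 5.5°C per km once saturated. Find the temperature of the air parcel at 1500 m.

300 → 1000 m (dry, 10°C/km): ΔT = -10 × 0.7 = -7°C → T = 4.5°C
1000 → 1500 m (saturated, 5.5°C/km): ΔT = -5.5 × 0.5 = -2.75°C → T = 1.75°C

1.75°C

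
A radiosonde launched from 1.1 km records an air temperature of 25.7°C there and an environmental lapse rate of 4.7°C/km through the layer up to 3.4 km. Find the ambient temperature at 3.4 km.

14.89°C

1100–3400 m, environmental: Δz = 2.3 km ⇒ ΔT = -10.81°C; T = 14.89°C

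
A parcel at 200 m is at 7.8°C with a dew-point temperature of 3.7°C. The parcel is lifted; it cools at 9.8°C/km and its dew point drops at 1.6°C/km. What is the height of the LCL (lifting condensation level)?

700 m

T and T_d converge at 9.8 − 1.6 = 8.2°C per km
Height above start = (7.8 − 3.7) / 8.2 = 0.5 km
LCL altitude = 200 m + 500 m = 700 m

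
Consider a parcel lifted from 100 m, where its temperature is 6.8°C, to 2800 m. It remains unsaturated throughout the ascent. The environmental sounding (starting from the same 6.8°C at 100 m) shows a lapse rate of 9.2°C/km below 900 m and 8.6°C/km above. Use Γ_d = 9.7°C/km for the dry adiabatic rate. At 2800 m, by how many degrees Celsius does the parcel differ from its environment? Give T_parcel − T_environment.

-2.49°C (parcel cooler than environment)

Parcel:
  From 100 m to 2800 m (dry): cools by 9.7 × 2.7 = 26.19°C, giving -19.39°C.
Environment:
  From 100 m to 900 m (environment, lower layer): cools by 9.2 × 0.8 = 7.36°C, giving -0.56°C.
  From 900 m to 2800 m (environment, upper layer): cools by 8.6 × 1.9 = 16.34°C, giving -16.9°C.
T_parcel − T_env = -19.39 − (-16.9) = -2.49°C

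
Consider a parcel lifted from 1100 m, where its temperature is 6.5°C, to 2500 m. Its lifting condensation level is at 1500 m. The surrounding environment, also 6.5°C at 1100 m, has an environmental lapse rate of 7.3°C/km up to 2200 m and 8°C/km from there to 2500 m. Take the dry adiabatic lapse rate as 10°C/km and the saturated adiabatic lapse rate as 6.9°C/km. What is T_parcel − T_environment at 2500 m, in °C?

Parcel:
  Dry to 1500 m: -10 × 0.4 km = -4°C, so T = 2.5°C.
  Saturated to 2500 m: -6.9 × 1 km = -6.9°C, so T = -4.4°C.
Environment:
  Environment, lower layer to 2200 m: -7.3 × 1.1 km = -8.03°C, so T = -1.53°C.
  Environment, upper layer to 2500 m: -8 × 0.3 km = -2.4°C, so T = -3.93°C.
T_parcel − T_env = -4.4 − (-3.93) = -0.47°C

-0.47°C (parcel cooler than environment)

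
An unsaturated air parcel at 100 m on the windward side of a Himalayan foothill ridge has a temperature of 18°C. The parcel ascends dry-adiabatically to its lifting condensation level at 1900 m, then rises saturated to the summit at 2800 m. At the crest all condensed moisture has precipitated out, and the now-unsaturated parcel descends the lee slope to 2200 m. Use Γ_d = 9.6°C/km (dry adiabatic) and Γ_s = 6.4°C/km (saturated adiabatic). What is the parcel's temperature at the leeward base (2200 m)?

0.72°C

Dry to 1900 m: -9.6 × 1.8 km = -17.28°C, so T = 0.72°C.
Saturated to 2800 m: -6.4 × 0.9 km = -5.76°C, so T = -5.04°C.
Dry descent to 2200 m: +9.6 × 0.6 km = +5.76°C, so T = 0.72°C.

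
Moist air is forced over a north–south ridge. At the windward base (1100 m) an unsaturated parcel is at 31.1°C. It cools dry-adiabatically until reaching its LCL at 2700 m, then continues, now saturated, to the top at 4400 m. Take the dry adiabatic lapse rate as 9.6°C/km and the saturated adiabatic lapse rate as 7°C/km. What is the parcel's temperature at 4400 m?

Dry to 2700 m: -9.6 × 1.6 km = -15.36°C, so T = 15.74°C.
Saturated to 4400 m: -7 × 1.7 km = -11.9°C, so T = 3.84°C.

3.84°C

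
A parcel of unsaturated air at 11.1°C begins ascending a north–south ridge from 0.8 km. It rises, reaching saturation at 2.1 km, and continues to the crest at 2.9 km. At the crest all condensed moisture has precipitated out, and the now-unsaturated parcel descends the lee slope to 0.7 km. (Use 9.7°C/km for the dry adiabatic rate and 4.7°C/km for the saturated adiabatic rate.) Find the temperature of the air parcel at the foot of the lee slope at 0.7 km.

From 800 m to 2100 m (dry): cools by 9.7 × 1.3 = 12.61°C, giving -1.51°C.
From 2100 m to 2900 m (saturated): cools by 4.7 × 0.8 = 3.76°C, giving -5.27°C.
From 2900 m to 700 m (dry descent): warms by 9.7 × 2.2 = 21.34°C, giving 16.07°C.

16.07°C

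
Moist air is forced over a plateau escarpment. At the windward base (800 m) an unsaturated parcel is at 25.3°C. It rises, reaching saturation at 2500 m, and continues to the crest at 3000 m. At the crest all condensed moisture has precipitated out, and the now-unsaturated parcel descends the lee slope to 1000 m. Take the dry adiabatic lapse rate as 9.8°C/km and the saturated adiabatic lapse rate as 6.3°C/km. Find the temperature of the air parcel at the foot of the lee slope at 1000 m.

25.09°C

800 → 2500 m (dry, 9.8°C/km): ΔT = -9.8 × 1.7 = -16.66°C → T = 8.64°C
2500 → 3000 m (saturated, 6.3°C/km): ΔT = -6.3 × 0.5 = -3.15°C → T = 5.49°C
3000 → 1000 m (dry descent, 9.8°C/km): ΔT = +9.8 × 2 = +19.6°C → T = 25.09°C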